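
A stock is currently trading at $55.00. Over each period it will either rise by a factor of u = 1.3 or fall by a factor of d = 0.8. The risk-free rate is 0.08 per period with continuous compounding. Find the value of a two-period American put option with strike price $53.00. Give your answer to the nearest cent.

$3.60

Risk-neutral probability p = (e^0.08 − 0.8)/(1.3 − 0.8) = 0.2833/0.5000 = 0.5666
Terminal stock prices: S_uu = 92.95, S_ud = 57.2, S_dd = 35.2
Terminal payoffs (K − S): max(-39.95, 0) = 0, max(-4.2, 0) = 0, max(17.8, 0) = 17.8
Node u (S = 71.5): continuation = e^(−0.08)·[0.5666·0.0000 + 0.4334·0.0000] = 0.0000; exercise value = 0.0000 ≤ continuation, so V_u = 0.0000
Node d (S = 44): continuation = e^(−0.08)·[0.5666·0.0000 + 0.4334·17.8000] = 7.1218; exercise value = 9.0000 > continuation, so V_d = 9.0000 (exercise)
Node 0 (S = 55): continuation = e^(−0.08)·[0.5666·0.0000 + 0.4334·9.0000] = 3.6009; exercise value = 0.0000 ≤ continuation, so V_0 = 3.6009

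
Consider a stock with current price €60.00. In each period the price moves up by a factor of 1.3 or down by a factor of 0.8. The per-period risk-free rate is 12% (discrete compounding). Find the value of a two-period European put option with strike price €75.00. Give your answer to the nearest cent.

€8.41

Risk-neutral probability p = (1 + 0.12 − 0.8)/(1.3 − 0.8) = 0.3200/0.5000 = 0.6400
Terminal stock prices: S_uu = 101.4, S_ud = 62.4, S_dd = 38.4
Terminal payoffs (K − S): max(-26.4, 0) = 0, max(12.6, 0) = 12.6, max(36.6, 0) = 36.6
Node u (S = 78): V_u = 1/1.12·[0.6400·0.0000 + 0.3600·12.6000] = 4.0500
Node d (S = 48): V_d = 1/1.12·[0.6400·12.6000 + 0.3600·36.6000] = 18.9643
Node 0 (S = 60): V_0 = 1/1.12·[0.6400·4.0500 + 0.3600·18.9643] = 8.4099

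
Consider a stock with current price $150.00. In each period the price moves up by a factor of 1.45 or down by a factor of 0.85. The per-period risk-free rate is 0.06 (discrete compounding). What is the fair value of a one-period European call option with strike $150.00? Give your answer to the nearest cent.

Risk-neutral probability p = (1 + 0.06 − 0.85)/(1.45 − 0.85) = 0.2100/0.6000 = 0.3500
Terminal stock prices: S_u = 217.5, S_d = 127.5
Terminal payoffs (S − K): max(67.5, 0) = 67.5, max(-22.5, 0) = 0
Node 0 (S = 150): V_0 = 1/1.06·[0.3500·67.5000 + 0.6500·0.0000] = 22.2877

$22.29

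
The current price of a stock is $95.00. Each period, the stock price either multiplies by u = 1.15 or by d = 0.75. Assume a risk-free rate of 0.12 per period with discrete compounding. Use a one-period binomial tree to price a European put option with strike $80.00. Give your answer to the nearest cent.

Risk-neutral probability p = (1 + 0.12 − 0.75)/(1.15 − 0.75) = 0.3700/0.4000 = 0.9250
Terminal stock prices: S_u = 109.2, S_d = 71.25
Terminal payoffs (K − S): max(-29.25, 0) = 0, max(8.75, 0) = 8.75
Node 0 (S = 95): V_0 = 1/1.12·[0.9250·0.0000 + 0.0750·8.7500] = 0.5859

$0.59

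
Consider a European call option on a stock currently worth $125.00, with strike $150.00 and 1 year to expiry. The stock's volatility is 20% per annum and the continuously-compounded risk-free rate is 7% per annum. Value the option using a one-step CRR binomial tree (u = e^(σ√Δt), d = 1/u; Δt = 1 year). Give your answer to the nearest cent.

$1.57

CRR parameters: u = e^(σ√Δt) = e^(0.2·√1) = 1.2214, d = 1/u = 0.8187
Per-period rate: rΔt = 0.07·1 = 0.07, so R = e^0.07 = 1.0725
Risk-neutral probability p = (e^0.07 − 0.8187)/(1.2214 − 0.8187) = 0.2538/0.4027 = 0.6302
Terminal stock prices: S_u = 152.7, S_d = 102.3
Terminal payoffs (S − K): max(2.675, 0) = 2.675, max(-47.66, 0) = 0
Node 0 (S = 125): V_0 = e^(−0.07)·[0.6302·2.6753 + 0.3698·0.0000] = 1.5721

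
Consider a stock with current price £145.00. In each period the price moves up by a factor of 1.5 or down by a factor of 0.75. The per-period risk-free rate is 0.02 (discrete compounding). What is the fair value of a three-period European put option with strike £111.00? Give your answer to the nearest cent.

£12.31

Risk-neutral probability p = (1 + 0.02 − 0.75)/(1.5 − 0.75) = 0.2700/0.7500 = 0.3600
Terminal stock prices: S_uuu = 489.4, S_uud = 244.7, S_udd = 122.3, S_ddd = 61.17
Terminal payoffs (K − S): max(-378.4, 0) = 0, max(-133.7, 0) = 0, max(-11.34, 0) = 0, max(49.83, 0) = 49.83
Node uu (S = 326.2): V_uu = 1/1.02·[0.3600·0.0000 + 0.6400·0.0000] = 0.0000
Node ud (S = 163.1): V_ud = 1/1.02·[0.3600·0.0000 + 0.6400·0.0000] = 0.0000
Node dd (S = 81.56): V_dd = 1/1.02·[0.3600·0.0000 + 0.6400·49.8281] = 31.2647
Node u (S = 217.5): V_u = 1/1.02·[0.3600·0.0000 + 0.6400·0.0000] = 0.0000
Node d (S = 108.8): V_d = 1/1.02·[0.3600·0.0000 + 0.6400·31.2647] = 19.6171
Node 0 (S = 145): V_0 = 1/1.02·[0.3600·0.0000 + 0.6400·19.6171] = 12.3088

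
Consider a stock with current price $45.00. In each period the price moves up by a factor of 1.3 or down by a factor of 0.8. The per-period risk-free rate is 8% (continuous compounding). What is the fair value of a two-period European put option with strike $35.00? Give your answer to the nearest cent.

$0.99

Risk-neutral probability p = (e^0.08 − 0.8)/(1.3 − 0.8) = 0.2833/0.5000 = 0.5666
Terminal stock prices: S_uu = 76.05, S_ud = 46.8, S_dd = 28.8
Terminal payoffs (K − S): max(-41.05, 0) = 0, max(-11.8, 0) = 0, max(6.2, 0) = 6.2
Node u (S = 58.5): V_u = e^(−0.08)·[0.5666·0.0000 + 0.4334·0.0000] = 0.0000
Node d (S = 36): V_d = e^(−0.08)·[0.5666·0.0000 + 0.4334·6.2000] = 2.4806
Node 0 (S = 45): V_0 = e^(−0.08)·[0.5666·0.0000 + 0.4334·2.4806] = 0.9925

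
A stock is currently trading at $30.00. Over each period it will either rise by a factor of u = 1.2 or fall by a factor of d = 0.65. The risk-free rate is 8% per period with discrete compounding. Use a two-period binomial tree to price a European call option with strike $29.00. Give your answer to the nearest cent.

$7.44

Risk-neutral probability p = (1 + 0.08 − 0.65)/(1.2 − 0.65) = 0.4300/0.5500 = 0.7818
Terminal stock prices: S_uu = 43.2, S_ud = 23.4, S_dd = 12.68
Terminal payoffs (S − K): max(14.2, 0) = 14.2, max(-5.6, 0) = 0, max(-16.32, 0) = 0
Node u (S = 36): V_u = 1/1.08·[0.7818·14.2000 + 0.2182·0.0000] = 10.2795
Node d (S = 19.5): V_d = 1/1.08·[0.7818·0.0000 + 0.2182·0.0000] = 0.0000
Node 0 (S = 30): V_0 = 1/1.08·[0.7818·10.2795 + 0.2182·0.0000] = 7.4414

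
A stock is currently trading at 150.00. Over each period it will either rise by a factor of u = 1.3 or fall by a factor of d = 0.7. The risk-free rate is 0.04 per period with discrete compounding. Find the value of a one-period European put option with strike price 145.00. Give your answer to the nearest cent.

Risk-neutral probability p = (1 + 0.04 − 0.7)/(1.3 − 0.7) = 0.3400/0.6000 = 0.5667
Terminal stock prices: S_u = 195, S_d = 105
Terminal payoffs (K − S): max(-50, 0) = 0, max(40, 0) = 40
Node 0 (S = 150): V_0 = 1/1.04·[0.5667·0.0000 + 0.4333·40.0000] = 16.6667

16.67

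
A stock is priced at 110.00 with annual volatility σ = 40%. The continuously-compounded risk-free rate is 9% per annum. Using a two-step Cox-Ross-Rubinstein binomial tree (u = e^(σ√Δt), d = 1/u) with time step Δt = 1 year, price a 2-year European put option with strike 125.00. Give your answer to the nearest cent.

21.05

CRR parameters: u = e^(σ√Δt) = e^(0.4·√1) = 1.4918, d = 1/u = 0.6703
Per-period rate: rΔt = 0.09·1 = 0.09, so R = e^0.09 = 1.0942
Risk-neutral probability p = (e^0.09 − 0.6703)/(1.4918 − 0.6703) = 0.4239/0.8215 = 0.5159
Terminal stock prices: S_uu = 244.8, S_ud = 110, S_dd = 49.43
Terminal payoffs (K − S): max(-119.8, 0) = 0, max(15, 0) = 15, max(75.57, 0) = 75.57
Node u (S = 164.1): V_u = e^(−0.09)·[0.5159·0.0000 + 0.4841·15.0000] = 6.6358
Node d (S = 73.74): V_d = e^(−0.09)·[0.5159·15.0000 + 0.4841·75.5738] = 40.5062
Node 0 (S = 110): V_0 = e^(−0.09)·[0.5159·6.6358 + 0.4841·40.5062] = 21.0486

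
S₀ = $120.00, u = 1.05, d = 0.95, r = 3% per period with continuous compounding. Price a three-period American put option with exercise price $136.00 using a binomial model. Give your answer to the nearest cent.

Risk-neutral probability p = (e^0.03 − 0.95)/(1.05 − 0.95) = 0.0805/0.1000 = 0.8045
Terminal stock prices: S_uuu = 138.9, S_uud = 125.7, S_udd = 113.7, S_ddd = 102.9
Terminal payoffs (K − S): max(-2.915, 0) = 0, max(10.31, 0) = 10.31, max(22.29, 0) = 22.29, max(33.12, 0) = 33.12
Node uu (S = 132.3): continuation = e^(−0.03)·[0.8045·0.0000 + 0.1955·10.3150] = 1.9565; exercise value = 3.7000 > continuation, so V_uu = 3.7000 (exercise)
Node ud (S = 119.7): continuation = e^(−0.03)·[0.8045·10.3150 + 0.1955·22.2850] = 12.2806; exercise value = 16.3000 > continuation, so V_ud = 16.3000 (exercise)
Node dd (S = 108.3): continuation = e^(−0.03)·[0.8045·22.2850 + 0.1955·33.1150] = 23.6806; exercise value = 27.7000 > continuation, so V_dd = 27.7000 (exercise)
Node u (S = 126): continuation = e^(−0.03)·[0.8045·3.7000 + 0.1955·16.3000] = 5.9806; exercise value = 10.0000 > continuation, so V_u = 10.0000 (exercise)
Node d (S = 114): continuation = e^(−0.03)·[0.8045·16.3000 + 0.1955·27.7000] = 17.9806; exercise value = 22.0000 > continuation, so V_d = 22.0000 (exercise)
Node 0 (S = 120): continuation = e^(−0.03)·[0.8045·10.0000 + 0.1955·22.0000] = 11.9806; exercise value = 16.0000 > continuation, so V_0 = 16.0000 (exercise)

$16.00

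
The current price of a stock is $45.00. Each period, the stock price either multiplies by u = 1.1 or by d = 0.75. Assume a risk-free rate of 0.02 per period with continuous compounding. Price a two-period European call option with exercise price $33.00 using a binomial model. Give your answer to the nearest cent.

$13.68

Risk-neutral probability p = (e^0.02 − 0.75)/(1.1 − 0.75) = 0.2702/0.3500 = 0.7720
Terminal stock prices: S_uu = 54.45, S_ud = 37.13, S_dd = 25.31
Terminal payoffs (S − K): max(21.45, 0) = 21.45, max(4.125, 0) = 4.125, max(-7.688, 0) = 0
Node u (S = 49.5): V_u = e^(−0.02)·[0.7720·21.4500 + 0.2280·4.1250] = 17.1534
Node d (S = 33.75): V_d = e^(−0.02)·[0.7720·4.1250 + 0.2280·0.0000] = 3.1215
Node 0 (S = 45): V_0 = e^(−0.02)·[0.7720·17.1534 + 0.2280·3.1215] = 13.6779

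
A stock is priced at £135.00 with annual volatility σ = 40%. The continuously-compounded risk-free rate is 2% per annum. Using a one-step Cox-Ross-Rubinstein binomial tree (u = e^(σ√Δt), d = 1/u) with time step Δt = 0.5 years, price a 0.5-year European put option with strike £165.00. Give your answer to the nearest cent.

£34.62

CRR parameters: u = e^(σ√Δt) = e^(0.4·√0.5) = 1.3269, d = 1/u = 0.7536
Per-period rate: rΔt = 0.02·0.5 = 0.01, so R = e^0.01 = 1.0101
Risk-neutral probability p = (e^0.01 − 0.7536)/(1.3269 − 0.7536) = 0.2564/0.5733 = 0.4473
Terminal stock prices: S_u = 179.1, S_d = 101.7
Terminal payoffs (K − S): max(-14.13, 0) = 0, max(63.26, 0) = 63.26
Node 0 (S = 135): V_0 = e^(−0.01)·[0.4473·0.0000 + 0.5527·63.2588] = 34.6160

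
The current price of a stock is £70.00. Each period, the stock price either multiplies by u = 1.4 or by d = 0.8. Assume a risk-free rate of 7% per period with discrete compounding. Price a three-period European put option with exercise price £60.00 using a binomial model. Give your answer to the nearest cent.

Risk-neutral probability p = (1 + 0.07 − 0.8)/(1.4 − 0.8) = 0.2700/0.6000 = 0.4500
Terminal stock prices: S_uuu = 192.1, S_uud = 109.8, S_udd = 62.72, S_ddd = 35.84
Terminal payoffs (K − S): max(-132.1, 0) = 0, max(-49.76, 0) = 0, max(-2.72, 0) = 0, max(24.16, 0) = 24.16
Node uu (S = 137.2): V_uu = 1/1.07·[0.4500·0.0000 + 0.5500·0.0000] = 0.0000
Node ud (S = 78.4): V_ud = 1/1.07·[0.4500·0.0000 + 0.5500·0.0000] = 0.0000
Node dd (S = 44.8): V_dd = 1/1.07·[0.4500·0.0000 + 0.5500·24.1600] = 12.4187
Node u (S = 98): V_u = 1/1.07·[0.4500·0.0000 + 0.5500·0.0000] = 0.0000
Node d (S = 56): V_d = 1/1.07·[0.4500·0.0000 + 0.5500·12.4187] = 6.3834
Node 0 (S = 70): V_0 = 1/1.07·[0.4500·0.0000 + 0.5500·6.3834] = 3.2812

£3.28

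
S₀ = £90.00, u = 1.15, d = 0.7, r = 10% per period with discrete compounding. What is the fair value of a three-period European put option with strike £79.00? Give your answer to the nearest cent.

£0.75

Risk-neutral probability p = (1 + 0.1 − 0.7)/(1.15 − 0.7) = 0.4000/0.4500 = 0.8889
Terminal stock prices: S_uuu = 136.9, S_uud = 83.32, S_udd = 50.71, S_ddd = 30.87
Terminal payoffs (K − S): max(-57.88, 0) = 0, max(-4.317, 0) = 0, max(28.29, 0) = 28.29, max(48.13, 0) = 48.13
Node uu (S = 119): V_uu = 1/1.1·[0.8889·0.0000 + 0.1111·0.0000] = 0.0000
Node ud (S = 72.45): V_ud = 1/1.1·[0.8889·0.0000 + 0.1111·28.2850] = 2.8571
Node dd (S = 44.1): V_dd = 1/1.1·[0.8889·28.2850 + 0.1111·48.1300] = 27.7182
Node u (S = 103.5): V_u = 1/1.1·[0.8889·0.0000 + 0.1111·2.8571] = 0.2886
Node d (S = 63): V_d = 1/1.1·[0.8889·2.8571 + 0.1111·27.7182] = 5.1086
Node 0 (S = 90): V_0 = 1/1.1·[0.8889·0.2886 + 0.1111·5.1086] = 0.7492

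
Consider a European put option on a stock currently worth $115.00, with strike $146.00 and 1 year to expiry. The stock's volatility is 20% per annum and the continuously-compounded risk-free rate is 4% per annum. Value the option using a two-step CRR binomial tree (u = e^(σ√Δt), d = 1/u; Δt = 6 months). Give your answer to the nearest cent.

CRR parameters: u = e^(σ√Δt) = e^(0.2·√0.5) = 1.1519, d = 1/u = 0.8681
Per-period rate: rΔt = 0.04·0.5 = 0.02, so R = e^0.02 = 1.0202
Risk-neutral probability p = (e^0.02 − 0.8681)/(1.1519 − 0.8681) = 0.1521/0.2838 = 0.5359
Terminal stock prices: S_uu = 152.6, S_ud = 115, S_dd = 86.67
Terminal payoffs (K − S): max(-6.593, 0) = 0, max(31, 0) = 31, max(59.33, 0) = 59.33
Node u (S = 132.5): V_u = e^(−0.02)·[0.5359·0.0000 + 0.4641·31.0000] = 14.1026
Node d (S = 99.83): V_d = e^(−0.02)·[0.5359·31.0000 + 0.4641·59.3316] = 43.2748
Node 0 (S = 115): V_0 = e^(−0.02)·[0.5359·14.1026 + 0.4641·43.2748] = 27.0944

$27.09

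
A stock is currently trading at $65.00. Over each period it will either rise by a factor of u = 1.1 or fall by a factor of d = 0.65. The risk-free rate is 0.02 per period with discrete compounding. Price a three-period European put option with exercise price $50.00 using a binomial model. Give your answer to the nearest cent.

Risk-neutral probability p = (1 + 0.02 − 0.65)/(1.1 − 0.65) = 0.3700/0.4500 = 0.8222
Terminal stock prices: S_uuu = 86.52, S_uud = 51.12, S_udd = 30.21, S_ddd = 17.85
Terminal payoffs (K − S): max(-36.52, 0) = 0, max(-1.123, 0) = 0, max(19.79, 0) = 19.79, max(32.15, 0) = 32.15
Node uu (S = 78.65): V_uu = 1/1.02·[0.8222·0.0000 + 0.1778·0.0000] = 0.0000
Node ud (S = 46.48): V_ud = 1/1.02·[0.8222·0.0000 + 0.1778·19.7912] = 3.4495
Node dd (S = 27.46): V_dd = 1/1.02·[0.8222·19.7912 + 0.1778·32.1494] = 21.5571
Node u (S = 71.5): V_u = 1/1.02·[0.8222·0.0000 + 0.1778·3.4495] = 0.6012
Node d (S = 42.25): V_d = 1/1.02·[0.8222·3.4495 + 0.1778·21.5571] = 6.5378
Node 0 (S = 65): V_0 = 1/1.02·[0.8222·0.6012 + 0.1778·6.5378] = 1.6241

$1.62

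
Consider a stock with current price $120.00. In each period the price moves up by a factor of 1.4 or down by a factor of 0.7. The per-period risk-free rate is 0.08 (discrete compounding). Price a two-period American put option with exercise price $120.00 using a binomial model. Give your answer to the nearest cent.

Risk-neutral probability p = (1 + 0.08 − 0.7)/(1.4 − 0.7) = 0.3800/0.7000 = 0.5429
Terminal stock prices: S_uu = 235.2, S_ud = 117.6, S_dd = 58.8
Terminal payoffs (K − S): max(-115.2, 0) = 0, max(2.4, 0) = 2.4, max(61.2, 0) = 61.2
Node u (S = 168): continuation = 1/1.08·[0.5429·0.0000 + 0.4571·2.4000] = 1.0159; exercise value = 0.0000 ≤ continuation, so V_u = 1.0159
Node d (S = 84): continuation = 1/1.08·[0.5429·2.4000 + 0.4571·61.2000] = 27.1111; exercise value = 36.0000 > continuation, so V_d = 36.0000 (exercise)
Node 0 (S = 120): continuation = 1/1.08·[0.5429·1.0159 + 0.4571·36.0000] = 15.7487; exercise value = 0.0000 ≤ continuation, so V_0 = 15.7487

$15.75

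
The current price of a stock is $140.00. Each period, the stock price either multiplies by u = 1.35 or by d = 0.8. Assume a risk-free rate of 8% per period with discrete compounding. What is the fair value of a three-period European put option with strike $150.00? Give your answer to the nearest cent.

Risk-neutral probability p = (1 + 0.08 − 0.8)/(1.35 − 0.8) = 0.2800/0.5500 = 0.5091
Terminal stock prices: S_uuu = 344.5, S_uud = 204.1, S_udd = 121, S_ddd = 71.68
Terminal payoffs (K − S): max(-194.5, 0) = 0, max(-54.12, 0) = 0, max(29.04, 0) = 29.04, max(78.32, 0) = 78.32
Node uu (S = 255.2): V_uu = 1/1.08·[0.5091·0.0000 + 0.4909·0.0000] = 0.0000
Node ud (S = 151.2): V_ud = 1/1.08·[0.5091·0.0000 + 0.4909·29.0400] = 13.2000
Node dd (S = 89.6): V_dd = 1/1.08·[0.5091·29.0400 + 0.4909·78.3200] = 49.2889
Node u (S = 189): V_u = 1/1.08·[0.5091·0.0000 + 0.4909·13.2000] = 6.0000
Node d (S = 112): V_d = 1/1.08·[0.5091·13.2000 + 0.4909·49.2889] = 28.6263
Node 0 (S = 140): V_0 = 1/1.08·[0.5091·6.0000 + 0.4909·28.6263] = 15.8402

$15.84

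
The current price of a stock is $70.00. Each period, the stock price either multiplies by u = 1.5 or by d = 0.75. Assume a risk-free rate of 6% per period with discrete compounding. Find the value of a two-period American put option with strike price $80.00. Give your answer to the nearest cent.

Risk-neutral probability p = (1 + 0.06 − 0.75)/(1.5 − 0.75) = 0.3100/0.7500 = 0.4133
Terminal stock prices: S_uu = 157.5, S_ud = 78.75, S_dd = 39.38
Terminal payoffs (K − S): max(-77.5, 0) = 0, max(1.25, 0) = 1.25, max(40.62, 0) = 40.62
Node u (S = 105): continuation = 1/1.06·[0.4133·0.0000 + 0.5867·1.2500] = 0.6918; exercise value = 0.0000 ≤ continuation, so V_u = 0.6918
Node d (S = 52.5): continuation = 1/1.06·[0.4133·1.2500 + 0.5867·40.6250] = 22.9717; exercise value = 27.5000 > continuation, so V_d = 27.5000 (exercise)
Node 0 (S = 70): continuation = 1/1.06·[0.4133·0.6918 + 0.5867·27.5000] = 15.4899; exercise value = 10.0000 ≤ continuation, so V_0 = 15.4899

$15.49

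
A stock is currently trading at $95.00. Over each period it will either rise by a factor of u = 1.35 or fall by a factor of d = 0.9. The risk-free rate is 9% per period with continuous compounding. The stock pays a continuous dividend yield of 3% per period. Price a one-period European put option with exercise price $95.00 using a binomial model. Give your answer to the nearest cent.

$5.56

Per-period risk-free factor R = e^0.09 = 1.0942; dividend-adjusted growth = e^(0.09−0.03) = 1.0618.
Risk-neutral probability p = (1.0618 − 0.9)/(1.35 − 0.9) = 0.1618/0.4500 = 0.3596
Terminal stock prices: S_u = 128.2, S_d = 85.5
Terminal payoffs (K − S): max(-33.25, 0) = 0, max(9.5, 0) = 9.5
Node 0 (S = 95): V_0 = e^(−0.09)·[0.3596·0.0000 + 0.6404·9.5000] = 5.5599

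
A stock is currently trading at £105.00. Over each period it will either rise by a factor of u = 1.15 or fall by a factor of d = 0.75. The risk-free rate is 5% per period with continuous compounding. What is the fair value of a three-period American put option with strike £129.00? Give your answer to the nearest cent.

Risk-neutral probability p = (e^0.05 − 0.75)/(1.15 − 0.75) = 0.3013/0.4000 = 0.7532
Terminal stock prices: S_uuu = 159.7, S_uud = 104.1, S_udd = 67.92, S_ddd = 44.3
Terminal payoffs (K − S): max(-30.69, 0) = 0, max(24.85, 0) = 24.85, max(61.08, 0) = 61.08, max(84.7, 0) = 84.7
Node uu (S = 138.9): continuation = e^(−0.05)·[0.7532·0.0000 + 0.2468·24.8531] = 5.8351; exercise value = 0.0000 ≤ continuation, so V_uu = 5.8351
Node ud (S = 90.56): continuation = e^(−0.05)·[0.7532·24.8531 + 0.2468·61.0781] = 32.1461; exercise value = 38.4375 > continuation, so V_ud = 38.4375 (exercise)
Node dd (S = 59.06): continuation = e^(−0.05)·[0.7532·61.0781 + 0.2468·84.7031] = 63.6461; exercise value = 69.9375 > continuation, so V_dd = 69.9375 (exercise)
Node u (S = 120.7): continuation = e^(−0.05)·[0.7532·5.8351 + 0.2468·38.4375] = 13.2051; exercise value = 8.2500 ≤ continuation, so V_u = 13.2051
Node d (S = 78.75): continuation = e^(−0.05)·[0.7532·38.4375 + 0.2468·69.9375] = 43.9586; exercise value = 50.2500 > continuation, so V_d = 50.2500 (exercise)
Node 0 (S = 105): continuation = e^(−0.05)·[0.7532·13.2051 + 0.2468·50.2500] = 21.2586; exercise value = 24.0000 > continuation, so V_0 = 24.0000 (exercise)

£24.00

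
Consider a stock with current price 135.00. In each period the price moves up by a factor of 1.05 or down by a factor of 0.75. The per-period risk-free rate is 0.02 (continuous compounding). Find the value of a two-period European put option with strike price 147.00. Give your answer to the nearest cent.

Risk-neutral probability p = (e^0.02 − 0.75)/(1.05 − 0.75) = 0.2702/0.3000 = 0.9007
Terminal stock prices: S_uu = 148.8, S_ud = 106.3, S_dd = 75.94
Terminal payoffs (K − S): max(-1.838, 0) = 0, max(40.69, 0) = 40.69, max(71.06, 0) = 71.06
Node u (S = 141.8): V_u = e^(−0.02)·[0.9007·0.0000 + 0.0993·40.6875] = 3.9614
Node d (S = 101.2): V_d = e^(−0.02)·[0.9007·40.6875 + 0.0993·71.0625] = 42.8392
Node 0 (S = 135): V_0 = e^(−0.02)·[0.9007·3.9614 + 0.0993·42.8392] = 7.6682

7.67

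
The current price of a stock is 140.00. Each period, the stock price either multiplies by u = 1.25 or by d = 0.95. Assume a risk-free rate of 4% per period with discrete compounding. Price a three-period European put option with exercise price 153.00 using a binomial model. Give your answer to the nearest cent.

10.05

Risk-neutral probability p = (1 + 0.04 − 0.95)/(1.25 − 0.95) = 0.0900/0.3000 = 0.3000
Terminal stock prices: S_uuu = 273.4, S_uud = 207.8, S_udd = 157.9, S_ddd = 120
Terminal payoffs (K − S): max(-120.4, 0) = 0, max(-54.81, 0) = 0, max(-4.938, 0) = 0, max(32.97, 0) = 32.97
Node uu (S = 218.8): V_uu = 1/1.04·[0.3000·0.0000 + 0.7000·0.0000] = 0.0000
Node ud (S = 166.2): V_ud = 1/1.04·[0.3000·0.0000 + 0.7000·0.0000] = 0.0000
Node dd (S = 126.3): V_dd = 1/1.04·[0.3000·0.0000 + 0.7000·32.9675] = 22.1897
Node u (S = 175): V_u = 1/1.04·[0.3000·0.0000 + 0.7000·0.0000] = 0.0000
Node d (S = 133): V_d = 1/1.04·[0.3000·0.0000 + 0.7000·22.1897] = 14.9354
Node 0 (S = 140): V_0 = 1/1.04·[0.3000·0.0000 + 0.7000·14.9354] = 10.0526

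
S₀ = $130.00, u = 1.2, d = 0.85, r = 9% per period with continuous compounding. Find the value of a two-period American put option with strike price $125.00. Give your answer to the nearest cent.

$4.01

Risk-neutral probability p = (e^0.09 − 0.85)/(1.2 − 0.85) = 0.2442/0.3500 = 0.6976
Terminal stock prices: S_uu = 187.2, S_ud = 132.6, S_dd = 93.92
Terminal payoffs (K − S): max(-62.2, 0) = 0, max(-7.6, 0) = 0, max(31.08, 0) = 31.08
Node u (S = 156): continuation = e^(−0.09)·[0.6976·0.0000 + 0.3024·0.0000] = 0.0000; exercise value = 0.0000 ≤ continuation, so V_u = 0.0000
Node d (S = 110.5): continuation = e^(−0.09)·[0.6976·0.0000 + 0.3024·31.0750] = 8.5871; exercise value = 14.5000 > continuation, so V_d = 14.5000 (exercise)
Node 0 (S = 130): continuation = e^(−0.09)·[0.6976·0.0000 + 0.3024·14.5000] = 4.0069; exercise value = 0.0000 ≤ continuation, so V_0 = 4.0069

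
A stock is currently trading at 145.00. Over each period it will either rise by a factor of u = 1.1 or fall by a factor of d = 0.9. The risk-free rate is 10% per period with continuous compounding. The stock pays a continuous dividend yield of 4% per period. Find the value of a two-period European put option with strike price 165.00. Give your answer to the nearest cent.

Per-period risk-free factor R = e^0.1 = 1.1052; dividend-adjusted growth = e^(0.1−0.04) = 1.0618.
Risk-neutral probability p = (1.0618 − 0.9)/(1.1 − 0.9) = 0.1618/0.2000 = 0.8092
Terminal stock prices: S_uu = 175.5, S_ud = 143.6, S_dd = 117.5
Terminal payoffs (K − S): max(-10.45, 0) = 0, max(21.45, 0) = 21.45, max(47.55, 0) = 47.55
Node u (S = 159.5): V_u = e^(−0.1)·[0.8092·0.0000 + 0.1908·21.4500] = 3.7035
Node d (S = 130.5): V_d = e^(−0.1)·[0.8092·21.4500 + 0.1908·47.5500] = 23.9152
Node 0 (S = 145): V_0 = e^(−0.1)·[0.8092·3.7035 + 0.1908·23.9152] = 6.8408

6.84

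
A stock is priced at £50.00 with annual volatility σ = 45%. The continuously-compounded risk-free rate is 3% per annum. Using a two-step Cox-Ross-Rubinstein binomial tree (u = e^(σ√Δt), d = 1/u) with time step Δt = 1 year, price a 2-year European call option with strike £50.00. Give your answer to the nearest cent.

£12.24

CRR parameters: u = e^(σ√Δt) = e^(0.45·√1) = 1.5683, d = 1/u = 0.6376
Per-period rate: rΔt = 0.03·1 = 0.03, so R = e^0.03 = 1.0305
Risk-neutral probability p = (e^0.03 − 0.6376)/(1.5683 − 0.6376) = 0.3928/0.9307 = 0.4221
Terminal stock prices: S_uu = 123, S_ud = 50, S_dd = 20.33
Terminal payoffs (S − K): max(72.98, 0) = 72.98, max(0, 0) = 0, max(-29.67, 0) = 0
Node u (S = 78.42): V_u = e^(−0.03)·[0.4221·72.9802 + 0.5779·0.0000] = 29.8933
Node d (S = 31.88): V_d = e^(−0.03)·[0.4221·0.0000 + 0.5779·0.0000] = 0.0000
Node 0 (S = 50): V_0 = e^(−0.03)·[0.4221·29.8933 + 0.5779·0.0000] = 12.2446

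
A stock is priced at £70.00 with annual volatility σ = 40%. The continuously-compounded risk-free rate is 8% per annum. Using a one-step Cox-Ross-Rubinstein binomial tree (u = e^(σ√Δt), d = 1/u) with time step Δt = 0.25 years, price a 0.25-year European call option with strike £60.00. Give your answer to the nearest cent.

CRR parameters: u = e^(σ√Δt) = e^(0.4·√0.25) = 1.2214, d = 1/u = 0.8187
Per-period rate: rΔt = 0.08·0.25 = 0.02, so R = e^0.02 = 1.0202
Risk-neutral probability p = (e^0.02 − 0.8187)/(1.2214 − 0.8187) = 0.2015/0.4027 = 0.5003
Terminal stock prices: S_u = 85.5, S_d = 57.31
Terminal payoffs (S − K): max(25.5, 0) = 25.5, max(-2.689, 0) = 0
Node 0 (S = 70): V_0 = e^(−0.02)·[0.5003·25.4982 + 0.4997·0.0000] = 12.5050

£12.51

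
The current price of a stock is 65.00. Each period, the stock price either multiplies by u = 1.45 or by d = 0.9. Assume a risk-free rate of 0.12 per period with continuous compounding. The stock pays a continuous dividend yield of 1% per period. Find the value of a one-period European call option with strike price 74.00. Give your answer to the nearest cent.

Per-period risk-free factor R = e^0.12 = 1.1275; dividend-adjusted growth = e^(0.12−0.01) = 1.1163.
Risk-neutral probability p = (1.1163 − 0.9)/(1.45 − 0.9) = 0.2163/0.5500 = 0.3932
Terminal stock prices: S_u = 94.25, S_d = 58.5
Terminal payoffs (S − K): max(20.25, 0) = 20.25, max(-15.5, 0) = 0
Node 0 (S = 65): V_0 = e^(−0.12)·[0.3932·20.2500 + 0.6068·0.0000] = 7.0625

7.06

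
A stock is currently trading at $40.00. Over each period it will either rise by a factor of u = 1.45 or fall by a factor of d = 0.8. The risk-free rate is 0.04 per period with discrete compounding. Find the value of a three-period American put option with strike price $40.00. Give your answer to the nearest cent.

$6.05

Risk-neutral probability p = (1 + 0.04 − 0.8)/(1.45 − 0.8) = 0.2400/0.6500 = 0.3692
Terminal stock prices: S_uuu = 121.9, S_uud = 67.28, S_udd = 37.12, S_ddd = 20.48
Terminal payoffs (K − S): max(-81.94, 0) = 0, max(-27.28, 0) = 0, max(2.88, 0) = 2.88, max(19.52, 0) = 19.52
Node uu (S = 84.1): continuation = 1/1.04·[0.3692·0.0000 + 0.6308·0.0000] = 0.0000; exercise value = 0.0000 ≤ continuation, so V_uu = 0.0000
Node ud (S = 46.4): continuation = 1/1.04·[0.3692·0.0000 + 0.6308·2.8800] = 1.7467; exercise value = 0.0000 ≤ continuation, so V_ud = 1.7467
Node dd (S = 25.6): continuation = 1/1.04·[0.3692·2.8800 + 0.6308·19.5200] = 12.8615; exercise value = 14.4000 > continuation, so V_dd = 14.4000 (exercise)
Node u (S = 58): continuation = 1/1.04·[0.3692·0.0000 + 0.6308·1.7467] = 1.0594; exercise value = 0.0000 ≤ continuation, so V_u = 1.0594
Node d (S = 32): continuation = 1/1.04·[0.3692·1.7467 + 0.6308·14.4000] = 9.3539; exercise value = 8.0000 ≤ continuation, so V_d = 9.3539
Node 0 (S = 40): continuation = 1/1.04·[0.3692·1.0594 + 0.6308·9.3539] = 6.0493; exercise value = 0.0000 ≤ continuation, so V_0 = 6.0493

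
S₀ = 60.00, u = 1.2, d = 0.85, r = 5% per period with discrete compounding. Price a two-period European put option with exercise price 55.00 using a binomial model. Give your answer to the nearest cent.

Risk-neutral probability p = (1 + 0.05 − 0.85)/(1.2 − 0.85) = 0.2000/0.3500 = 0.5714
Terminal stock prices: S_uu = 86.4, S_ud = 61.2, S_dd = 43.35
Terminal payoffs (K − S): max(-31.4, 0) = 0, max(-6.2, 0) = 0, max(11.65, 0) = 11.65
Node u (S = 72): V_u = 1/1.05·[0.5714·0.0000 + 0.4286·0.0000] = 0.0000
Node d (S = 51): V_d = 1/1.05·[0.5714·0.0000 + 0.4286·11.6500] = 4.7551
Node 0 (S = 60): V_0 = 1/1.05·[0.5714·0.0000 + 0.4286·4.7551] = 1.9409

1.94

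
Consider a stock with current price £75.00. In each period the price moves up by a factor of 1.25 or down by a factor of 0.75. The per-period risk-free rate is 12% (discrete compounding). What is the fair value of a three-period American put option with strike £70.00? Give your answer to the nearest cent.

Risk-neutral probability p = (1 + 0.12 − 0.75)/(1.25 − 0.75) = 0.3700/0.5000 = 0.7400
Terminal stock prices: S_uuu = 146.5, S_uud = 87.89, S_udd = 52.73, S_ddd = 31.64
Terminal payoffs (K − S): max(-76.48, 0) = 0, max(-17.89, 0) = 0, max(17.27, 0) = 17.27, max(38.36, 0) = 38.36
Node uu (S = 117.2): continuation = 1/1.12·[0.7400·0.0000 + 0.2600·0.0000] = 0.0000; exercise value = 0.0000 ≤ continuation, so V_uu = 0.0000
Node ud (S = 70.31): continuation = 1/1.12·[0.7400·0.0000 + 0.2600·17.2656] = 4.0081; exercise value = 0.0000 ≤ continuation, so V_ud = 4.0081
Node dd (S = 42.19): continuation = 1/1.12·[0.7400·17.2656 + 0.2600·38.3594] = 20.3125; exercise value = 27.8125 > continuation, so V_dd = 27.8125 (exercise)
Node u (S = 93.75): continuation = 1/1.12·[0.7400·0.0000 + 0.2600·4.0081] = 0.9304; exercise value = 0.0000 ≤ continuation, so V_u = 0.9304
Node d (S = 56.25): continuation = 1/1.12·[0.7400·4.0081 + 0.2600·27.8125] = 9.1047; exercise value = 13.7500 > continuation, so V_d = 13.7500 (exercise)
Node 0 (S = 75): continuation = 1/1.12·[0.7400·0.9304 + 0.2600·13.7500] = 3.8067; exercise value = 0.0000 ≤ continuation, so V_0 = 3.8067

£3.81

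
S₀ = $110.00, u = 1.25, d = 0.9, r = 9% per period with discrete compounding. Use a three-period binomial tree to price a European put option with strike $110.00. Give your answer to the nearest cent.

Risk-neutral probability p = (1 + 0.09 − 0.9)/(1.25 − 0.9) = 0.1900/0.3500 = 0.5429
Terminal stock prices: S_uuu = 214.8, S_uud = 154.7, S_udd = 111.4, S_ddd = 80.19
Terminal payoffs (K − S): max(-104.8, 0) = 0, max(-44.69, 0) = 0, max(-1.375, 0) = 0, max(29.81, 0) = 29.81
Node uu (S = 171.9): V_uu = 1/1.09·[0.5429·0.0000 + 0.4571·0.0000] = 0.0000
Node ud (S = 123.8): V_ud = 1/1.09·[0.5429·0.0000 + 0.4571·0.0000] = 0.0000
Node dd (S = 89.1): V_dd = 1/1.09·[0.5429·0.0000 + 0.4571·29.8100] = 12.5022
Node u (S = 137.5): V_u = 1/1.09·[0.5429·0.0000 + 0.4571·0.0000] = 0.0000
Node d (S = 99): V_d = 1/1.09·[0.5429·0.0000 + 0.4571·12.5022] = 5.2434
Node 0 (S = 110): V_0 = 1/1.09·[0.5429·0.0000 + 0.4571·5.2434] = 2.1991

$2.20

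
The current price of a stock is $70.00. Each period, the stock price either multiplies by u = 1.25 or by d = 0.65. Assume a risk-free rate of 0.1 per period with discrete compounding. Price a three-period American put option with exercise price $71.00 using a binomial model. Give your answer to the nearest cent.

Risk-neutral probability p = (1 + 0.1 − 0.65)/(1.25 − 0.65) = 0.4500/0.6000 = 0.7500
Terminal stock prices: S_uuu = 136.7, S_uud = 71.09, S_udd = 36.97, S_ddd = 19.22
Terminal payoffs (K − S): max(-65.72, 0) = 0, max(-0.09375, 0) = 0, max(34.03, 0) = 34.03, max(51.78, 0) = 51.78
Node uu (S = 109.4): continuation = 1/1.1·[0.7500·0.0000 + 0.2500·0.0000] = 0.0000; exercise value = 0.0000 ≤ continuation, so V_uu = 0.0000
Node ud (S = 56.88): continuation = 1/1.1·[0.7500·0.0000 + 0.2500·34.0312] = 7.7344; exercise value = 14.1250 > continuation, so V_ud = 14.1250 (exercise)
Node dd (S = 29.58): continuation = 1/1.1·[0.7500·34.0312 + 0.2500·51.7763] = 34.9705; exercise value = 41.4250 > continuation, so V_dd = 41.4250 (exercise)
Node u (S = 87.5): continuation = 1/1.1·[0.7500·0.0000 + 0.2500·14.1250] = 3.2102; exercise value = 0.0000 ≤ continuation, so V_u = 3.2102
Node d (S = 45.5): continuation = 1/1.1·[0.7500·14.1250 + 0.2500·41.4250] = 19.0455; exercise value = 25.5000 > continuation, so V_d = 25.5000 (exercise)
Node 0 (S = 70): continuation = 1/1.1·[0.7500·3.2102 + 0.2500·25.5000] = 7.9842; exercise value = 1.0000 ≤ continuation, so V_0 = 7.9842

$7.98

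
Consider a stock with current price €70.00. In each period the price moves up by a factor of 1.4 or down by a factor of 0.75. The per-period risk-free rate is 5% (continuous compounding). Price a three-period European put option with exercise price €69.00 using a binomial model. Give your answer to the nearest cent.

Risk-neutral probability p = (e^0.05 − 0.75)/(1.4 − 0.75) = 0.3013/0.6500 = 0.4635
Terminal stock prices: S_uuu = 192.1, S_uud = 102.9, S_udd = 55.12, S_ddd = 29.53
Terminal payoffs (K − S): max(-123.1, 0) = 0, max(-33.9, 0) = 0, max(13.88, 0) = 13.88, max(39.47, 0) = 39.47
Node uu (S = 137.2): V_uu = e^(−0.05)·[0.4635·0.0000 + 0.5365·0.0000] = 0.0000
Node ud (S = 73.5): V_ud = e^(−0.05)·[0.4635·0.0000 + 0.5365·13.8750] = 7.0810
Node dd (S = 39.38): V_dd = e^(−0.05)·[0.4635·13.8750 + 0.5365·39.4688] = 26.2598
Node u (S = 98): V_u = e^(−0.05)·[0.4635·0.0000 + 0.5365·7.0810] = 3.6137
Node d (S = 52.5): V_d = e^(−0.05)·[0.4635·7.0810 + 0.5365·26.2598] = 16.5234
Node 0 (S = 70): V_0 = e^(−0.05)·[0.4635·3.6137 + 0.5365·16.5234] = 10.0258

€10.03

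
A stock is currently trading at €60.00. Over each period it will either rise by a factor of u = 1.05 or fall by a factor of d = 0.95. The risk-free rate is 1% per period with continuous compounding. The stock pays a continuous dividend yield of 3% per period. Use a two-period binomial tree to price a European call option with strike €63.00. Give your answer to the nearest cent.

€0.28

Per-period risk-free factor R = e^0.01 = 1.0101; dividend-adjusted growth = e^(0.01−0.03) = 0.9802.
Risk-neutral probability p = (0.9802 − 0.95)/(1.05 − 0.95) = 0.0302/0.1000 = 0.3020
Terminal stock prices: S_uu = 66.15, S_ud = 59.85, S_dd = 54.15
Terminal payoffs (S − K): max(3.15, 0) = 3.15, max(-3.15, 0) = 0, max(-8.85, 0) = 0
Node u (S = 63): V_u = e^(−0.01)·[0.3020·3.1500 + 0.6980·0.0000] = 0.9418
Node d (S = 57): V_d = e^(−0.01)·[0.3020·0.0000 + 0.6980·0.0000] = 0.0000
Node 0 (S = 60): V_0 = e^(−0.01)·[0.3020·0.9418 + 0.6980·0.0000] = 0.2816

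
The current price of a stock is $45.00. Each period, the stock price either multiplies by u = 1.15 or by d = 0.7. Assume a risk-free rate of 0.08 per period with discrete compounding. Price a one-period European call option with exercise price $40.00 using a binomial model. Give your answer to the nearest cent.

Risk-neutral probability p = (1 + 0.08 − 0.7)/(1.15 − 0.7) = 0.3800/0.4500 = 0.8444
Terminal stock prices: S_u = 51.75, S_d = 31.5
Terminal payoffs (S − K): max(11.75, 0) = 11.75, max(-8.5, 0) = 0
Node 0 (S = 45): V_0 = 1/1.08·[0.8444·11.7500 + 0.1556·0.0000] = 9.1872

$9.19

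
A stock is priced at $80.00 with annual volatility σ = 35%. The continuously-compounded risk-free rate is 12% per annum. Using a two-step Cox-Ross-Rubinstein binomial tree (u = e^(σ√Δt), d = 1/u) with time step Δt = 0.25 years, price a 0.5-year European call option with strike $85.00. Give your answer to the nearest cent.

CRR parameters: u = e^(σ√Δt) = e^(0.35·√0.25) = 1.1912, d = 1/u = 0.8395
Per-period rate: rΔt = 0.12·0.25 = 0.03, so R = e^0.03 = 1.0305
Risk-neutral probability p = (e^0.03 − 0.8395)/(1.1912 − 0.8395) = 0.1910/0.3518 = 0.5429
Terminal stock prices: S_uu = 113.5, S_ud = 80, S_dd = 56.38
Terminal payoffs (S − K): max(28.53, 0) = 28.53, max(-5, 0) = 0, max(-28.62, 0) = 0
Node u (S = 95.3): V_u = e^(−0.03)·[0.5429·28.5254 + 0.4571·0.0000] = 15.0296
Node d (S = 67.16): V_d = e^(−0.03)·[0.5429·0.0000 + 0.4571·0.0000] = 0.0000
Node 0 (S = 80): V_0 = e^(−0.03)·[0.5429·15.0296 + 0.4571·0.0000] = 7.9189

$7.92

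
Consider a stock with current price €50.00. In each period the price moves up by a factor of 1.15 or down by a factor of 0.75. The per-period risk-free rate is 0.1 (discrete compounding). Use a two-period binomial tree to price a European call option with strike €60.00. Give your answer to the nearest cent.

€3.88

Risk-neutral probability p = (1 + 0.1 − 0.75)/(1.15 − 0.75) = 0.3500/0.4000 = 0.8750
Terminal stock prices: S_uu = 66.12, S_ud = 43.12, S_dd = 28.12
Terminal payoffs (S − K): max(6.125, 0) = 6.125, max(-16.88, 0) = 0, max(-31.88, 0) = 0
Node u (S = 57.5): V_u = 1/1.1·[0.8750·6.1250 + 0.1250·0.0000] = 4.8722
Node d (S = 37.5): V_d = 1/1.1·[0.8750·0.0000 + 0.1250·0.0000] = 0.0000
Node 0 (S = 50): V_0 = 1/1.1·[0.8750·4.8722 + 0.1250·0.0000] = 3.8756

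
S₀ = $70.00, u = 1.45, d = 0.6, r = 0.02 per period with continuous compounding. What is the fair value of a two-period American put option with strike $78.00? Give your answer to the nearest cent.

Risk-neutral probability p = (e^0.02 − 0.6)/(1.45 − 0.6) = 0.4202/0.8500 = 0.4944
Terminal stock prices: S_uu = 147.2, S_ud = 60.9, S_dd = 25.2
Terminal payoffs (K − S): max(-69.18, 0) = 0, max(17.1, 0) = 17.1, max(52.8, 0) = 52.8
Node u (S = 101.5): continuation = e^(−0.02)·[0.4944·0.0000 + 0.5056·17.1000] = 8.4753; exercise value = 0.0000 ≤ continuation, so V_u = 8.4753
Node d (S = 42): continuation = e^(−0.02)·[0.4944·17.1000 + 0.5056·52.8000] = 34.4555; exercise value = 36.0000 > continuation, so V_d = 36.0000 (exercise)
Node 0 (S = 70): continuation = e^(−0.02)·[0.4944·8.4753 + 0.5056·36.0000] = 21.9496; exercise value = 8.0000 ≤ continuation, so V_0 = 21.9496

$21.95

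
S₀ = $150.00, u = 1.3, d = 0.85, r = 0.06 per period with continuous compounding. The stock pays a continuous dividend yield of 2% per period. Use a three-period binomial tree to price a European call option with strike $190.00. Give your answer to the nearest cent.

$15.50

Per-period risk-free factor R = e^0.06 = 1.0618; dividend-adjusted growth = e^(0.06−0.02) = 1.0408.
Risk-neutral probability p = (1.0408 − 0.85)/(1.3 − 0.85) = 0.1908/0.4500 = 0.4240
Terminal stock prices: S_uuu = 329.6, S_uud = 215.5, S_udd = 140.9, S_ddd = 92.12
Terminal payoffs (S − K): max(139.6, 0) = 139.6, max(25.48, 0) = 25.48, max(-49.11, 0) = 0, max(-97.88, 0) = 0
Node uu (S = 253.5): V_uu = e^(−0.06)·[0.4240·139.5500 + 0.5760·25.4750] = 69.5451
Node ud (S = 165.8): V_ud = e^(−0.06)·[0.4240·25.4750 + 0.5760·0.0000] = 10.1729
Node dd (S = 108.4): V_dd = e^(−0.06)·[0.4240·0.0000 + 0.5760·0.0000] = 0.0000
Node u (S = 195): V_u = e^(−0.06)·[0.4240·69.5451 + 0.5760·10.1729] = 33.2896
Node d (S = 127.5): V_d = e^(−0.06)·[0.4240·10.1729 + 0.5760·0.0000] = 4.0624
Node 0 (S = 150): V_0 = e^(−0.06)·[0.4240·33.2896 + 0.5760·4.0624] = 15.4971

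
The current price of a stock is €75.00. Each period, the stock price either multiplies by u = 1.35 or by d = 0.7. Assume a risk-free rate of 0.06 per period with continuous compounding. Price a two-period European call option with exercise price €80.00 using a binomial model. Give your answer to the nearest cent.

€15.58

Risk-neutral probability p = (e^0.06 − 0.7)/(1.35 − 0.7) = 0.3618/0.6500 = 0.5567
Terminal stock prices: S_uu = 136.7, S_ud = 70.88, S_dd = 36.75
Terminal payoffs (S − K): max(56.69, 0) = 56.69, max(-9.125, 0) = 0, max(-43.25, 0) = 0
Node u (S = 101.2): V_u = e^(−0.06)·[0.5567·56.6875 + 0.4433·0.0000] = 29.7186
Node d (S = 52.5): V_d = e^(−0.06)·[0.5567·0.0000 + 0.4433·0.0000] = 0.0000
Node 0 (S = 75): V_0 = e^(−0.06)·[0.5567·29.7186 + 0.4433·0.0000] = 15.5801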